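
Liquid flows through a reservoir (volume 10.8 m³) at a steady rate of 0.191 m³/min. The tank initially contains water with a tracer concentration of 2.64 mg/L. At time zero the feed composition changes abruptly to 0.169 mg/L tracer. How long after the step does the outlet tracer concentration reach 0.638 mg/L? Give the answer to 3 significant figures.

94.0 min

Species balance: V dC/dt = Q(C_in − C) ⇒ τ = V/Q = 56.545 min.
C(t) = C_in + (C₀ − C_in) e^(−t/τ). Set C = 0.638 and solve for t:
e^(−t/τ) = (C − C_in)/(C₀ − C_in) = (0.638 − 0.169)/(2.64 − 0.169) = 0.18980
t = −τ ln(…) = 56.545 × 1.6618 = 93.964 min.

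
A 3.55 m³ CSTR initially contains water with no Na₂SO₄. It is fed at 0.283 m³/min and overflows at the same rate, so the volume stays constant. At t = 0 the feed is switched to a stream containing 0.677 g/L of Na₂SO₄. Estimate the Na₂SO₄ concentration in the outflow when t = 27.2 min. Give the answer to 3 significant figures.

Accumulation = in − out for the solute gives V dC/dt = Q(C_in − C).
So dC/dt = (C_in − C)/τ with τ = V/Q = 3.55/0.283 = 12.544 min.
C approaches C_in exponentially: C(t) = C_in + (C₀ − C_in) e^(−t/τ).
C(27.2) = 0.677 + (0 − 0.677)·e^(−27.2/12.544) = 0.677 + (-0.67700)·0.11437 = 0.59957 g/L.

0.600 g/L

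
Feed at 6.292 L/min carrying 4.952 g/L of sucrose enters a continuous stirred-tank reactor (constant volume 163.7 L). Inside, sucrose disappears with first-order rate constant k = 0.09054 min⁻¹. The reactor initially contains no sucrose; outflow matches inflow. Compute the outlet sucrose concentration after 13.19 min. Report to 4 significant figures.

Accumulation = in − out − consumed: V dC/dt = Q C_in − Q C − k V C.
dC/dt = (Q/V) C_in − (Q/V + k) C; effective rate a = Q/V + k = 0.0384362 + 0.09054 = 0.128976 min⁻¹.
C_ss = Q C_in/(Q + kV) = 1.47574 g/L; C(t) = C_ss + (C₀ − C_ss) e^(−a t).
C(13.19) = 1.47574 + (-1.47574)·e^(−0.128976·13.19) = 1.47574 + (-1.47574)·0.182465 = 1.20647 g/L.

1.206 g/L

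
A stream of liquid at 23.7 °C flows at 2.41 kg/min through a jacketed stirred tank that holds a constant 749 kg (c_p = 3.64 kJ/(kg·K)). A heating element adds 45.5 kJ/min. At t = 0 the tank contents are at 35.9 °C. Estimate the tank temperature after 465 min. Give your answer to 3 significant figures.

30.5 °C

First-law balance (no shaft work): M c_p dT/dt = ṁ c_p (T_in − T) + 45.5.
τ = M/ṁ = 310.79 min; T_ss = T_in + Q̇/(ṁ c_p) = 23.7 + 45.5/(2.41·3.64) = 28.887 °C.
This is linear first-order; T(t) = T_ss + (T₀ − T_ss) e^(−t/τ).
T(465) = 28.887 + (7.0133)·e^(−465/310.79) = 28.887 + (7.0133)·0.22398 = 30.458 °C.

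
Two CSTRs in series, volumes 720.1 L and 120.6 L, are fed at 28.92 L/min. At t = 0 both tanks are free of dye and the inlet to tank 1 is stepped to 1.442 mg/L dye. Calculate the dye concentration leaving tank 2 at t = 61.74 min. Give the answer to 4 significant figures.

Each tank obeys Vᵢ dCᵢ/dt = Q(Cᵢ₋₁ − Cᵢ), so τᵢ = Vᵢ/Q.
τ₁ = 720.1/28.92 = 24.8997 min; τ₂ = 120.6/28.92 = 4.17012 min.
Tank 1: C₁ = C_in(1 − e^(−t/τ₁)). Tank 2 (τ₁ ≠ τ₂): C₂ = C_in[1 − (τ₁ e^(−t/τ₁) − τ₂ e^(−t/τ₂))/(τ₁ − τ₂)].
At t = 61.74: e^(−t/τ₁) = 0.0837813, e^(−t/τ₂) = 3.71650e-07.
C₂ = 1.442·[1 − (24.8997·0.0837813 − 4.17012·3.71650e-07)/(20.7296)] = 1.442·0.899365 = 1.29688 mg/L.

1.297 mg/L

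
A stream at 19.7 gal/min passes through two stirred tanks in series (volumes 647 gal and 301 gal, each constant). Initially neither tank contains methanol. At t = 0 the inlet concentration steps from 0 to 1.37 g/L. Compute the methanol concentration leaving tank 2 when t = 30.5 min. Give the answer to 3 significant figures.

0.520 g/L

Species balance on tank i: dCᵢ/dt = (Cᵢ₋₁ − Cᵢ)/τᵢ with τᵢ = Vᵢ/Q.
τ₁ = 647/19.7 = 32.843 min; τ₂ = 301/19.7 = 15.279 min.
Solving the cascade with C₁(0)=C₂(0)=0 gives C₂(t) = C_in[1 − (τ₁ e^(−t/τ₁) − τ₂ e^(−t/τ₂))/(τ₁ − τ₂)].
At t = 30.5: e^(−t/τ₁) = 0.39508, e^(−t/τ₂) = 0.13585.
C₂ = 1.37·[1 − (32.843·0.39508 − 15.279·0.13585)/(17.563)] = 1.37·0.37941 = 0.51979 g/L.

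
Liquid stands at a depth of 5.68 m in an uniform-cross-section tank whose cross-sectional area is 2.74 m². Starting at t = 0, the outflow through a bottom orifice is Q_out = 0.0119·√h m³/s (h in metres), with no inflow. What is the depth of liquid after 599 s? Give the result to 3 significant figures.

1.17 m

With no inflow, A dh/dt = −0.0119 √h.
This is separable: 2 d(√h)/dt = −0.0119/A, so √h = √h₀ − (0.0119/(2A)) t.
√h = √5.68 − 0.0119·599/(2·2.74) = 2.3833 − 1.3007 = 1.0825.
h = 1.0825² = 1.1719 m.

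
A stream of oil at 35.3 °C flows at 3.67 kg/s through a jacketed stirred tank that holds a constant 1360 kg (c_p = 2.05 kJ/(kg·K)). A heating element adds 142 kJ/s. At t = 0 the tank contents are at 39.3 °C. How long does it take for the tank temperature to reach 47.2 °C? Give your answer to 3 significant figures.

M c_p dT/dt = ṁ c_p (T_in − T) + Q̇.
τ = M/ṁ = 370.57 s; T_ss = T_in + Q̇/(ṁ c_p) = 54.174 °C.
T(t) = T_ss + (T₀ − T_ss) e^(−t/τ). Set T = 47.2:
e^(−t/τ) = (47.2 − 54.174)/(39.3 − 54.174) = 0.46888
t = −370.57 · ln(0.46888) = 280.68 s.

281 s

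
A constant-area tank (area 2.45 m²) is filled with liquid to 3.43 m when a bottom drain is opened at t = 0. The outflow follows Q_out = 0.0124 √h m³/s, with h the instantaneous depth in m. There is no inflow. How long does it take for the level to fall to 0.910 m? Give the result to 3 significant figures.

With no inflow, A dh/dt = −0.0124 √h.
Separate and integrate: 2(√h − √h₀) = −(0.0124/A) t.
t = 2A(√h₀ − √h)/0.0124 = 2·2.45·(√3.43 − √0.910)/0.0124
  = 4.9000 × (1.8520 − 0.95394) / 0.0124 = 354.89 s.

355 s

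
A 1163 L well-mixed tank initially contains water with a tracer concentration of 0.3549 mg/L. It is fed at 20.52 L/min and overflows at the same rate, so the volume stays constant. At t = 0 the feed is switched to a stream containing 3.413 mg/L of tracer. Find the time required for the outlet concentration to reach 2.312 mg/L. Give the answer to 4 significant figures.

Species balance on the tank: V dC/dt = Q(C_in − C), so τ = V/Q = 56.6764 min.
C(t) = C_in + (C₀ − C_in) e^(−t/τ). Set C = 2.312 and solve for t:
e^(−t/τ) = (C − C_in)/(C₀ − C_in) = (2.312 − 3.413)/(0.3549 − 3.413) = 0.360027
t = −τ ln(…) = 56.6764 × 1.02157 = 57.8992 min.

57.90 min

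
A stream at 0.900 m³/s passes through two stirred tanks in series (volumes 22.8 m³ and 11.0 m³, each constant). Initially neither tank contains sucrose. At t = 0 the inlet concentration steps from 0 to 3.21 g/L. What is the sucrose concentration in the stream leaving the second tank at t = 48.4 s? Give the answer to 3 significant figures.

2.35 g/L

Time constants: τᵢ = Vᵢ/Q for each well-mixed tank.
τ₁ = 22.8/0.900 = 25.333 s; τ₂ = 11.0/0.900 = 12.222 s.
Tank 1: C₁ = C_in(1 − e^(−t/τ₁)). Tank 2 (τ₁ ≠ τ₂): C₂ = C_in[1 − (τ₁ e^(−t/τ₁) − τ₂ e^(−t/τ₂))/(τ₁ − τ₂)].
At t = 48.4: e^(−t/τ₁) = 0.14800, e^(−t/τ₂) = 0.019063.
C₂ = 3.21·[1 − (25.333·0.14800 − 12.222·0.019063)/(13.111)] = 3.21·0.73180 = 2.3491 g/L.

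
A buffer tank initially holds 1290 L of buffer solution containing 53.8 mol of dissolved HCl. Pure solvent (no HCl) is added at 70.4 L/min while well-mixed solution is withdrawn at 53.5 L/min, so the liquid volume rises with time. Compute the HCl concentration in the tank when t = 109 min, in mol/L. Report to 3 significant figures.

0.00104 mol/L

Let m(t) be the amount of HCl. Volume: V(t) = V₀ + (Q_in − Q_out) t = 1290 + 16.900 t; V(109) = 3132.1 L.
Species balance (pure solvent in): dm/dt = −Q_out · m/V(t).
dm/m = −Q_out dt/(V₀ + 16.900 t); integrating gives ln(m/m₀) = −(Q_out/(Q_in−Q_out)) ln(V/V₀).
m = m₀ (V₀/V)^(Q_out/(Q_in−Q_out)) = 53.8 × (1290/3132.1)^(3.1657) = 3.2450 mol.
C = m/V = 3.2450/3132.1 = 0.0010361 mol/L.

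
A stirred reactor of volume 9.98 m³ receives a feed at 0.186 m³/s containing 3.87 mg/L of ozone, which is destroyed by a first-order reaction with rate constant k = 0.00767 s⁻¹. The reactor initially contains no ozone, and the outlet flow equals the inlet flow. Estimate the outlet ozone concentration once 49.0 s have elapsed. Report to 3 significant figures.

1.99 mg/L

V dC/dt = Q(C_in − C) − k V C.
dC/dt = (Q/V) C_in − (Q/V + k) C; effective rate a = Q/V + k = 0.018637 + 0.00767 = 0.026307 s⁻¹.
C_ss = Q C_in/(Q + kV) = 2.7417 mg/L; C(t) = C_ss + (C₀ − C_ss) e^(−a t).
C(49.0) = 2.7417 + (-2.7417)·e^(−0.026307·49.0) = 2.7417 + (-2.7417)·0.27553 = 1.9863 mg/L.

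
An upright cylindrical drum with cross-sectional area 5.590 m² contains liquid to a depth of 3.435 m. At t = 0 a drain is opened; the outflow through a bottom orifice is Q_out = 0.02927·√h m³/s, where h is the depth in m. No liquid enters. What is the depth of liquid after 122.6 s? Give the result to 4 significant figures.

A dh/dt = −Q_out = −0.02927 √h.
∫ h^(−1/2) dh = −(0.02927/A) ∫ dt, giving 2√h = 2√h₀ − (0.02927/A) t.
√h = √3.435 − 0.02927·122.6/(2·5.590) = 1.85338 − 0.320975 = 1.53240.
h = 1.53240² = 2.34825 m.

2.348 m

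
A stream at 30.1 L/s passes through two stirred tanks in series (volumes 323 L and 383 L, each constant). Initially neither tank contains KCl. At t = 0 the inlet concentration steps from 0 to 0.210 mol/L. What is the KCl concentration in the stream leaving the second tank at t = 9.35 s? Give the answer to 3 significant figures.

0.0401 mol/L

Time constants: τᵢ = Vᵢ/Q for each well-mixed tank.
τ₁ = 323/30.1 = 10.731 s; τ₂ = 383/30.1 = 12.724 s.
Solving the cascade with C₁(0)=C₂(0)=0 gives C₂(t) = C_in[1 − (τ₁ e^(−t/τ₁) − τ₂ e^(−t/τ₂))/(τ₁ − τ₂)].
At t = 9.35: e^(−t/τ₁) = 0.41840, e^(−t/τ₂) = 0.47959.
C₂ = 0.210·[1 − (10.731·0.41840 − 12.724·0.47959)/(-1.9934)] = 0.210·0.19099 = 0.040107 mol/L.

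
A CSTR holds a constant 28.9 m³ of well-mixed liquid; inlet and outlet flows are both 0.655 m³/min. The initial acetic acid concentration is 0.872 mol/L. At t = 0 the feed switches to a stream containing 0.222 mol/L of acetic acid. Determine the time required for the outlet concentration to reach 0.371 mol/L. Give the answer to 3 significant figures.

Species balance: V dC/dt = Q(C_in − C) ⇒ τ = V/Q = 44.122 min.
C(t) = C_in + (C₀ − C_in) e^(−t/τ). Set C = 0.371 and solve for t:
e^(−t/τ) = (C − C_in)/(C₀ − C_in) = (0.371 − 0.222)/(0.872 − 0.222) = 0.22923
t = −τ ln(…) = 44.122 × 1.4730 = 64.993 min.

65.0 min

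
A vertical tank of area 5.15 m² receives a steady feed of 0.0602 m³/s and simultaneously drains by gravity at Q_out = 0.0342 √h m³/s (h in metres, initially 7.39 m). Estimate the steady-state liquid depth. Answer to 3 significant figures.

Level balance: A dh/dt = 0.0602 − 0.0342 √h. Setting dh/dt = 0:
Q_in = 0.0342 √h_ss ⇒ √h_ss = 0.0602/0.0342 = 1.7602.
h_ss = 1.7602² = 3.0984 m. (Since h₀ = 7.39 m > h_ss, the level will fall toward this value.)

3.10 m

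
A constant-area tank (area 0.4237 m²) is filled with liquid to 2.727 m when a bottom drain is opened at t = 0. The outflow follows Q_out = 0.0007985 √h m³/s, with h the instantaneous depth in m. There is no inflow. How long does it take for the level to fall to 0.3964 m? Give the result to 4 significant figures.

1084 s

With no inflow, A dh/dt = −0.0007985 √h.
This is separable: 2 d(√h)/dt = −0.0007985/A, so √h = √h₀ − (0.0007985/(2A)) t.
t = 2A(√h₀ − √h)/0.0007985 = 2·0.4237·(√2.727 − √0.3964)/0.0007985
  = 0.847400 × (1.65136 − 0.629603) / 0.0007985 = 1084.33 s.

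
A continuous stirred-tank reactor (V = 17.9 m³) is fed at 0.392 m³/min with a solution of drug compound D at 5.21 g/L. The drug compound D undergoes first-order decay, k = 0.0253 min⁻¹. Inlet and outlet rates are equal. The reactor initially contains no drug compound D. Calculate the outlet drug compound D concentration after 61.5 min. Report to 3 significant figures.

Accumulation = in − out − consumed: V dC/dt = Q C_in − Q C − k V C.
dC/dt = (Q/V) C_in − (Q/V + k) C; effective rate a = Q/V + k = 0.021899 + 0.0253 = 0.047199 min⁻¹.
C_ss = Q C_in/(Q + kV) = 2.4173 g/L; C(t) = C_ss + (C₀ − C_ss) e^(−a t).
C(61.5) = 2.4173 + (-2.4173)·e^(−0.047199·61.5) = 2.4173 + (-2.4173)·0.054871 = 2.2847 g/L.

2.28 g/L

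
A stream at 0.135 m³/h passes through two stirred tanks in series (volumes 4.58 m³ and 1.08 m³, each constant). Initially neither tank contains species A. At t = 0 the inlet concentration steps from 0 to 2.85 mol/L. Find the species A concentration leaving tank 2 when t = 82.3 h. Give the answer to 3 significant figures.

Time constants: τᵢ = Vᵢ/Q for each well-mixed tank.
τ₁ = 4.58/0.135 = 33.926 h; τ₂ = 1.08/0.135 = 8.0000 h.
Solving the cascade with C₁(0)=C₂(0)=0 gives C₂(t) = C_in[1 − (τ₁ e^(−t/τ₁) − τ₂ e^(−t/τ₂))/(τ₁ − τ₂)].
At t = 82.3: e^(−t/τ₁) = 0.088401, e^(−t/τ₂) = 3.4056e-05.
C₂ = 2.85·[1 − (33.926·0.088401 − 8.0000·3.4056e-05)/(25.926)] = 2.85·0.88433 = 2.5203 mol/L.

2.52 mol/L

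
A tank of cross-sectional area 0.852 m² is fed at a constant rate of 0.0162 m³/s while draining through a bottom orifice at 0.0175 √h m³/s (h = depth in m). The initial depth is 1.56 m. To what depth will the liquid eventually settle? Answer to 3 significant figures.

A dh/dt = Q_in − 0.0175 √h. Steady state requires inflow = outflow:
Q_in = 0.0175 √h_ss ⇒ √h_ss = 0.0162/0.0175 = 0.92571.
h_ss = 0.92571² = 0.85695 m. (Since h₀ = 1.56 m > h_ss, the level will fall toward this value.)

0.857 m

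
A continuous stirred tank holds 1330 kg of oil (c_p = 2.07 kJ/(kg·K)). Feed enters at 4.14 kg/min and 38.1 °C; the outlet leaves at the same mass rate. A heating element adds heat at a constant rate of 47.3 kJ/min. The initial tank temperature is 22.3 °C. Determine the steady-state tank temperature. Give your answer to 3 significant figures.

First-law balance (no shaft work): M c_p dT/dt = ṁ c_p (T_in − T) + 47.3.
At steady state dT/dt = 0 ⇒ T_ss = T_in + Q̇/(ṁ c_p) = 38.1 + 47.3/(4.14·2.07) = 43.619 °C.

43.6 °C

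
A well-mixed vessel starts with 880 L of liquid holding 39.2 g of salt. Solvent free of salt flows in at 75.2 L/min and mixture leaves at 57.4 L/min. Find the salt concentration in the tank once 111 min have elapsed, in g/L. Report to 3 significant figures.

Let m(t) be the amount of salt. Volume: V(t) = V₀ + (Q_in − Q_out) t = 880 + 17.800 t; V(111) = 2855.8 L.
Solute balance: dm/dt = 0 − Q_out C = −Q_out m/V(t).
dm/m = −Q_out dt/(V₀ + 17.800 t); integrating gives ln(m/m₀) = −(Q_out/(Q_in−Q_out)) ln(V/V₀).
m = m₀ (V₀/V)^(Q_out/(Q_in−Q_out)) = 39.2 × (880/2855.8)^(3.2247) = 0.88037 g.
C = m/V = 0.88037/2855.8 = 0.00030827 g/L.

0.000308 g/L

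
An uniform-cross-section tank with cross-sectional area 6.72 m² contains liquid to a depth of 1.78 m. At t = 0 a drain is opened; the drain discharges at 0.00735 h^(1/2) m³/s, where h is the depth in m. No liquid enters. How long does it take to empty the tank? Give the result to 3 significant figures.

A dh/dt = −Q_out = −0.00735 √h.
This is separable: 2 d(√h)/dt = −0.00735/A, so √h = √h₀ − (0.00735/(2A)) t.
Set h = 0: 2√h₀ = (0.00735/A) t_empty ⇒ t_empty = 2A√h₀/0.00735.
t_empty = 2·6.72·√1.78/0.00735 = 13.440·1.3342/0.00735 = 2439.6 s.

2440 s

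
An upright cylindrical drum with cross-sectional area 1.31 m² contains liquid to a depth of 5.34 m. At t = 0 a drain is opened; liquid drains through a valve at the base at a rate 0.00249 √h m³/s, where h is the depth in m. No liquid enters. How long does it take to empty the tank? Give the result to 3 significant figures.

2430 s

A dh/dt = −Q_out = −0.00249 √h.
Separate and integrate: 2(√h − √h₀) = −(0.00249/A) t.
Set h = 0: 2√h₀ = (0.00249/A) t_empty ⇒ t_empty = 2A√h₀/0.00249.
t_empty = 2·1.31·√5.34/0.00249 = 2.6200·2.3108/0.00249 = 2431.5 s.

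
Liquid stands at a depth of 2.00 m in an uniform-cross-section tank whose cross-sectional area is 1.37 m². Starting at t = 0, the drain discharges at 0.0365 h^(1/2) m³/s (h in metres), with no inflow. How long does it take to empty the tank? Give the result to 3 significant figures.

Mass balance (ρ constant): A dh/dt = −0.0365 √h.
∫ h^(−1/2) dh = −(0.0365/A) ∫ dt, giving 2√h = 2√h₀ − (0.0365/A) t.
Tank is empty when √h = 0: t_empty = 2A√h₀/0.0365.
t_empty = 2·1.37·√2.00/0.0365 = 2.7400·1.4142/0.0365 = 106.16 s.

106 s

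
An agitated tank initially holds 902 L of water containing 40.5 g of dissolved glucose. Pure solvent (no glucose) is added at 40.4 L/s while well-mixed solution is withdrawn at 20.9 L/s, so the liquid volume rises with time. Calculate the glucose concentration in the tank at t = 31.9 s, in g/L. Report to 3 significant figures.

Total volume: dV/dt = Q_in − Q_out = 19.500 L/s, so V(t) = 902 + 19.500 t and V(31.9) = 1524.0 L.
Solute balance: dm/dt = 0 − Q_out C = −Q_out m/V(t).
Separate: dm/m = −Q_out dt/V(t) ⇒ ln(m/m₀) = −(Q_out/(Q_in−Q_out)) ln(V/V₀).
m = m₀ (V₀/V)^(Q_out/(Q_in−Q_out)) = 40.5 × (902/1524.0)^(1.0718) = 23.084 g.
C = m/V = 23.084/1524.0 = 0.015146 g/L.

0.0151 g/L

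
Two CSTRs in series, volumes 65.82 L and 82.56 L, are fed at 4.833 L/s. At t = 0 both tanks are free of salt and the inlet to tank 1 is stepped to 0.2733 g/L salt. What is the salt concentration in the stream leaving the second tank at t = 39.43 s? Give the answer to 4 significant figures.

Each tank obeys Vᵢ dCᵢ/dt = Q(Cᵢ₋₁ − Cᵢ), so τᵢ = Vᵢ/Q.
τ₁ = 65.82/4.833 = 13.6189 s; τ₂ = 82.56/4.833 = 17.0826 s.
Solving the cascade with C₁(0)=C₂(0)=0 gives C₂(t) = C_in[1 − (τ₁ e^(−t/τ₁) − τ₂ e^(−t/τ₂))/(τ₁ − τ₂)].
At t = 39.43: e^(−t/τ₁) = 0.0552853, e^(−t/τ₂) = 0.0994398.
C₂ = 0.2733·[1 − (13.6189·0.0552853 − 17.0826·0.0994398)/(-3.46369)] = 0.2733·0.726949 = 0.198675 g/L.

0.1987 g/L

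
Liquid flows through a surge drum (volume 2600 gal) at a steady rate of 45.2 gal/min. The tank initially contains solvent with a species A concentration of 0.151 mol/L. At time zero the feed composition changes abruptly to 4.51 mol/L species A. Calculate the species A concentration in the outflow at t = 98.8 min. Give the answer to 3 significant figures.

Transient balance on the dissolved component: V dC/dt = Q(C_in − C).
Time constant τ = V/Q = 2600/45.2 = 57.522 min.
Solution: C(t) = C_in + (C₀ − C_in) e^(−t/τ).
C(98.8) = 4.51 + (0.151 − 4.51)·e^(−98.8/57.522) = 4.51 + (-4.3590)·0.17950 = 3.7276 mol/L.

3.73 mol/L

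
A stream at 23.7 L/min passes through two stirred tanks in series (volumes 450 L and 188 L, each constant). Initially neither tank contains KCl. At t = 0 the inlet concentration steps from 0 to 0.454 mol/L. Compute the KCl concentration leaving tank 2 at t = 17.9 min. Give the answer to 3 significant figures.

Each tank obeys Vᵢ dCᵢ/dt = Q(Cᵢ₋₁ − Cᵢ), so τᵢ = Vᵢ/Q.
τ₁ = 450/23.7 = 18.987 min; τ₂ = 188/23.7 = 7.9325 min.
Tank 1: C₁ = C_in(1 − e^(−t/τ₁)). Tank 2 (τ₁ ≠ τ₂): C₂ = C_in[1 − (τ₁ e^(−t/τ₁) − τ₂ e^(−t/τ₂))/(τ₁ − τ₂)].
At t = 17.9: e^(−t/τ₁) = 0.38956, e^(−t/τ₂) = 0.10471.
C₂ = 0.454·[1 − (18.987·0.38956 − 7.9325·0.10471)/(11.055)] = 0.454·0.40604 = 0.18434 mol/L.

0.184 mol/L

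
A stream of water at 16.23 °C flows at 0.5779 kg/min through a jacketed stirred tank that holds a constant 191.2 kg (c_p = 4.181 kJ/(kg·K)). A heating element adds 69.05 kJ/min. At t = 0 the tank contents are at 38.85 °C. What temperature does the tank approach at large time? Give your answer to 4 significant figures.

M c_p dT/dt = ṁ c_p (T_in − T) + Q̇.
At steady state dT/dt = 0 ⇒ T_ss = T_in + Q̇/(ṁ c_p) = 16.23 + 69.05/(0.5779·4.181) = 44.8079 °C.

44.81 °C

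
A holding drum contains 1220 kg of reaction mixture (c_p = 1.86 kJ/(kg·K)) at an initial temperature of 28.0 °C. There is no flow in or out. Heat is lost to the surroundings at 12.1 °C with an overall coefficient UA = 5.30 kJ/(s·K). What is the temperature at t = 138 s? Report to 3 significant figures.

Lumped-capacitance energy balance: M c_p dT/dt = UA(T_amb − T).
dT/dt = (T_ss − T)/τ with T_ss = T_amb = 12.100 °C, τ = M c_p/UA = 1220·1.86/5.30 = 428.15 s.
Solution: T(t) = T_ss + (T₀ − T_ss) e^(−t/τ).
T(138) = 12.100 + (15.900)·0.72447 = 23.619 °C.

23.6 °C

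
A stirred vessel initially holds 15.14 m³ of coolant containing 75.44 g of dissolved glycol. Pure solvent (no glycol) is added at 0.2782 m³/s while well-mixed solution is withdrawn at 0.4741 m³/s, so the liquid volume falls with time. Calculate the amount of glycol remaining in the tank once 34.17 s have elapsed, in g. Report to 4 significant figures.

Let m(t) be the amount of glycol. Volume: V(t) = V₀ + (Q_in − Q_out) t = 15.14 − 0.195900 t; V(34.17) = 8.44610 m³.
No glycol enters, so dm/dt = −Q_out · (m/V).
dm/m = −Q_out dt/(V₀ − 0.195900 t); integrating gives ln(m/m₀) = −(Q_out/(Q_in−Q_out)) ln(V/V₀).
m = m₀ (V₀/V)^(Q_out/(Q_in−Q_out)) = 75.44 × (15.14/8.44610)^(-2.42011) = 18.3728 g.

18.37 g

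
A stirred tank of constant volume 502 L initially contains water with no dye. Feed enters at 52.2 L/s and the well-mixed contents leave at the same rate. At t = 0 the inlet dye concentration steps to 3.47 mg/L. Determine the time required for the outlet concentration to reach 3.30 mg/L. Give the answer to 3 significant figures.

29.0 s

Species balance: V dC/dt = Q(C_in − C) ⇒ τ = V/Q = 9.6169 s.
C(t) = C_in + (C₀ − C_in) e^(−t/τ). Set C = 3.30 and solve for t:
e^(−t/τ) = (C − C_in)/(C₀ − C_in) = (3.30 − 3.47)/(0 − 3.47) = 0.048991
t = −τ ln(…) = 9.6169 × 3.0161 = 29.006 s.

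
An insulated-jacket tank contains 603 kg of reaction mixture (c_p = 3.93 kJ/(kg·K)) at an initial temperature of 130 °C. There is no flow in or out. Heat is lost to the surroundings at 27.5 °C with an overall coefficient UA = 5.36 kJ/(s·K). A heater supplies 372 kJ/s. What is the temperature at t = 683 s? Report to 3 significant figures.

Unsteady energy balance on the tank contents: M c_p dT/dt = −UA(T − T_amb) + Q̇.
dT/dt = (T_ss − T)/τ with T_ss = T_amb + Q̇/UA = 27.5 + 372/5.36 = 96.903 °C, τ = M c_p/UA = 603·3.93/5.36 = 442.12 s.
Integrating: T(t) = T_ss + (T₀ − T_ss) e^(−t/τ).
T(683) = 96.903 + (33.097)·0.21335 = 103.96 °C.

104 °C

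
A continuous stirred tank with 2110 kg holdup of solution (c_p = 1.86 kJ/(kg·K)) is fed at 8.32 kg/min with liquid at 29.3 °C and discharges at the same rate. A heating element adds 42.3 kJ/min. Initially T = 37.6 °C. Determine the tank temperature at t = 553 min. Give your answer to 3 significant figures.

32.7 °C

Heat balance on the well-mixed liquid: M c_p dT/dt = ṁ c_p (T_in − T) + 42.3.
Rearrange: dT/dt = (T_ss − T)/τ with τ = M/ṁ = 253.61 min and T_ss = T_in + Q̇/(ṁ c_p) = 32.033 °C.
This is linear first-order; T(t) = T_ss + (T₀ − T_ss) e^(−t/τ).
T(553) = 32.033 + (5.5666)·e^(−553/253.61) = 32.033 + (5.5666)·0.11298 = 32.662 °C.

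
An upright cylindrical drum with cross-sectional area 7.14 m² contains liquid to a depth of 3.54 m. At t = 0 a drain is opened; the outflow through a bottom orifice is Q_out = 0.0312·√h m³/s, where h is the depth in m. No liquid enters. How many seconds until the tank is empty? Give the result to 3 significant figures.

Volume balance on the tank: A dh/dt = −0.0312 √h.
This is separable: 2 d(√h)/dt = −0.0312/A, so √h = √h₀ − (0.0312/(2A)) t.
Set h = 0: 2√h₀ = (0.0312/A) t_empty ⇒ t_empty = 2A√h₀/0.0312.
t_empty = 2·7.14·√3.54/0.0312 = 14.280·1.8815/0.0312 = 861.14 s.

861 s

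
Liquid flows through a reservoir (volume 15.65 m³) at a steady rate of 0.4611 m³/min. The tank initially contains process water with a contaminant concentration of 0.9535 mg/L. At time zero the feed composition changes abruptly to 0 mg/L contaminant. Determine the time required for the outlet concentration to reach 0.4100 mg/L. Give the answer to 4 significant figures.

Unsteady species balance (constant V, well mixed): V dC/dt = Q(C_in − C), so τ = V/Q = 33.9406 min.
C(t) = C_in + (C₀ − C_in) e^(−t/τ). Set C = 0.4100 and solve for t:
e^(−t/τ) = (C − C_in)/(C₀ − C_in) = (0.4100 − 0)/(0.9535 − 0) = 0.429995
t = −τ ln(…) = 33.9406 × 0.843982 = 28.6452 min.

28.65 min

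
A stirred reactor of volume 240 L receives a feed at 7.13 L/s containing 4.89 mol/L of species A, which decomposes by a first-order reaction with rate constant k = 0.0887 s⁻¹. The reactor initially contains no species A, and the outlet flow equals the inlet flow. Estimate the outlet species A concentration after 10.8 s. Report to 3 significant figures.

V dC/dt = Q(C_in − C) − k V C.
dC/dt = (Q/V) C_in − (Q/V + k) C; effective rate a = Q/V + k = 0.029708 + 0.0887 = 0.11841 s⁻¹.
C_ss = Q C_in/(Q + kV) = 1.2269 mol/L; C(t) = C_ss + (C₀ − C_ss) e^(−a t).
C(10.8) = 1.2269 + (-1.2269)·e^(−0.11841·10.8) = 1.2269 + (-1.2269)·0.27837 = 0.88536 mol/L.

0.885 mol/L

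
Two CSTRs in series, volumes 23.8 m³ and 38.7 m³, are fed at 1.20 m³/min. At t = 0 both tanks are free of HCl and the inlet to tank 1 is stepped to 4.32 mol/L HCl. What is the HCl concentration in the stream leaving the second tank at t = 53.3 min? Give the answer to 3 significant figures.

Species balance on tank i: dCᵢ/dt = (Cᵢ₋₁ − Cᵢ)/τᵢ with τᵢ = Vᵢ/Q.
τ₁ = 23.8/1.20 = 19.833 min; τ₂ = 38.7/1.20 = 32.250 min.
Solving the cascade with C₁(0)=C₂(0)=0 gives C₂(t) = C_in[1 − (τ₁ e^(−t/τ₁) − τ₂ e^(−t/τ₂))/(τ₁ − τ₂)].
At t = 53.3: e^(−t/τ₁) = 0.068058, e^(−t/τ₂) = 0.19153.
C₂ = 4.32·[1 − (19.833·0.068058 − 32.250·0.19153)/(-12.417)] = 4.32·0.61125 = 2.6406 mol/L.

2.64 mol/L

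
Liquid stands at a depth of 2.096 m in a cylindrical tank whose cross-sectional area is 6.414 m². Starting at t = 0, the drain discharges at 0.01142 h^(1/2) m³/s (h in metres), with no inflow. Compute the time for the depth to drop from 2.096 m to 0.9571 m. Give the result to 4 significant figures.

A dh/dt = −Q_out = −0.01142 √h.
Separate and integrate: 2(√h − √h₀) = −(0.01142/A) t.
t = 2A(√h₀ − √h)/0.01142 = 2·6.414·(√2.096 − √0.9571)/0.01142
  = 12.8280 × (1.44776 − 0.978315) / 0.01142 = 527.321 s.

527.3 s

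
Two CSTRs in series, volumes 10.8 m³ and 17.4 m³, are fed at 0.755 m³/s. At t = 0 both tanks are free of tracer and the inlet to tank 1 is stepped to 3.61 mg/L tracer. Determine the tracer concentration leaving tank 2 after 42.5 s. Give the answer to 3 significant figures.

Species balance on tank i: dCᵢ/dt = (Cᵢ₋₁ − Cᵢ)/τᵢ with τᵢ = Vᵢ/Q.
τ₁ = 10.8/0.755 = 14.305 s; τ₂ = 17.4/0.755 = 23.046 s.
Tank 1: C₁ = C_in(1 − e^(−t/τ₁)). Tank 2 (τ₁ ≠ τ₂): C₂ = C_in[1 − (τ₁ e^(−t/τ₁) − τ₂ e^(−t/τ₂))/(τ₁ − τ₂)].
At t = 42.5: e^(−t/τ₁) = 0.051249, e^(−t/τ₂) = 0.15817.
C₂ = 3.61·[1 − (14.305·0.051249 − 23.046·0.15817)/(-8.7417)] = 3.61·0.66688 = 2.4074 mg/L.

2.41 mg/L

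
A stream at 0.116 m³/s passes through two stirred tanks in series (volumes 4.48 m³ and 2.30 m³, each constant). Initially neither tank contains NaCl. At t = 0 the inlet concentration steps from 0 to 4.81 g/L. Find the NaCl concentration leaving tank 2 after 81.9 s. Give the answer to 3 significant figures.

Species balance on tank i: dCᵢ/dt = (Cᵢ₋₁ − Cᵢ)/τᵢ with τᵢ = Vᵢ/Q.
τ₁ = 4.48/0.116 = 38.621 s; τ₂ = 2.30/0.116 = 19.828 s.
Solving the cascade with C₁(0)=C₂(0)=0 gives C₂(t) = C_in[1 − (τ₁ e^(−t/τ₁) − τ₂ e^(−t/τ₂))/(τ₁ − τ₂)].
At t = 81.9: e^(−t/τ₁) = 0.11996, e^(−t/τ₂) = 0.016073.
C₂ = 4.81·[1 − (38.621·0.11996 − 19.828·0.016073)/(18.793)] = 4.81·0.77044 = 3.7058 g/L.

3.71 g/L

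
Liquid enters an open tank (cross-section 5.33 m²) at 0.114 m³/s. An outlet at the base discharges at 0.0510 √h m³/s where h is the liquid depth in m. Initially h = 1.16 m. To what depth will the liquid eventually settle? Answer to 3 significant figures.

5.00 m

Level balance: A dh/dt = 0.114 − 0.0510 √h. Setting dh/dt = 0:
Q_in = 0.0510 √h_ss ⇒ √h_ss = 0.114/0.0510 = 2.2353.
h_ss = 2.2353² = 4.9965 m. (Since h₀ = 1.16 m < h_ss, the level will rise toward this value.)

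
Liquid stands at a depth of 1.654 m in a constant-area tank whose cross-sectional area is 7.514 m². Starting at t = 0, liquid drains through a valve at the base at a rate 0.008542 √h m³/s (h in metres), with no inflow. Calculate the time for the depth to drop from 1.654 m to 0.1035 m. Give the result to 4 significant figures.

Accumulation of liquid (constant cross-section A): A dh/dt = −0.008542 √h.
Separate and integrate: 2(√h − √h₀) = −(0.008542/A) t.
t = 2A(√h₀ − √h)/0.008542 = 2·7.514·(√1.654 − √0.1035)/0.008542
  = 15.0280 × (1.28608 − 0.321714) / 0.008542 = 1696.61 s.

1697 s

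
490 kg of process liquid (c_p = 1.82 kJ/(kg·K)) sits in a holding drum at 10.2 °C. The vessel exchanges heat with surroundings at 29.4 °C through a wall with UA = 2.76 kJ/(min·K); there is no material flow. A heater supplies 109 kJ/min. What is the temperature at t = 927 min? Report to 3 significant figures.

First-law balance (no shaft work): M c_p dT/dt = −UA(T − T_amb) + Q̇.
dT/dt = (T_ss − T)/τ with T_ss = T_amb + Q̇/UA = 29.4 + 109/2.76 = 68.893 °C, τ = M c_p/UA = 490·1.82/2.76 = 323.12 min.
This is linear first-order; T(t) = T_ss + (T₀ − T_ss) e^(−t/τ).
T(927) = 68.893 + (-58.693)·0.056759 = 65.561 °C.

65.6 °C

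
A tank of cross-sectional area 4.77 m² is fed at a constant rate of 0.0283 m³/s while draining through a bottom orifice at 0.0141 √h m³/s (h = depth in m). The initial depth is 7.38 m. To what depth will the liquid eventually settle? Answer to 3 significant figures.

Level balance: A dh/dt = 0.0283 − 0.0141 √h. Setting dh/dt = 0:
Q_in = 0.0141 √h_ss ⇒ √h_ss = 0.0283/0.0141 = 2.0071.
h_ss = 2.0071² = 4.0284 m. (Since h₀ = 7.38 m > h_ss, the level will fall toward this value.)

4.03 m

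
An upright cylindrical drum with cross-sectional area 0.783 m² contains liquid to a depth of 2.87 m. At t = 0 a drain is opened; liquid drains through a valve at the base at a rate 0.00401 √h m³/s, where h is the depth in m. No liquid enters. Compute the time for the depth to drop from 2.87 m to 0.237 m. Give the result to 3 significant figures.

471 s

Accumulation of liquid (constant cross-section A): A dh/dt = −0.00401 √h.
Separate and integrate: 2(√h − √h₀) = −(0.00401/A) t.
t = 2A(√h₀ − √h)/0.00401 = 2·0.783·(√2.87 − √0.237)/0.00401
  = 1.5660 × (1.6941 − 0.48683) / 0.00401 = 471.47 s.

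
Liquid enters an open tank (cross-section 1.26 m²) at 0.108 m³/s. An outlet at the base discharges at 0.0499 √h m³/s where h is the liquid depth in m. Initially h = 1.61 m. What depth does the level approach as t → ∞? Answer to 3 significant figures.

4.68 m

A dh/dt = Q_in − 0.0499 √h. Steady state requires inflow = outflow:
Q_in = 0.0499 √h_ss ⇒ √h_ss = 0.108/0.0499 = 2.1643.
h_ss = 2.1643² = 4.6843 m. (Since h₀ = 1.61 m < h_ss, the level will rise toward this value.)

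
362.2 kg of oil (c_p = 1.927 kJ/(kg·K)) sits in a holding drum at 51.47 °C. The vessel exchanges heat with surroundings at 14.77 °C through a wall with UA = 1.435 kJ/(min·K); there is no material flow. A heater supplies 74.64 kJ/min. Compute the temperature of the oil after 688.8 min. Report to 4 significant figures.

63.07 °C

First-law balance (no shaft work): M c_p dT/dt = −UA(T − T_amb) + Q̇.
dT/dt = (T_ss − T)/τ with T_ss = T_amb + Q̇/UA = 14.77 + 74.64/1.435 = 66.7839 °C, τ = M c_p/UA = 362.2·1.927/1.435 = 486.383 min.
Solution: T(t) = T_ss + (T₀ − T_ss) e^(−t/τ).
T(688.8) = 66.7839 + (-15.3139)·0.242642 = 63.0681 °C.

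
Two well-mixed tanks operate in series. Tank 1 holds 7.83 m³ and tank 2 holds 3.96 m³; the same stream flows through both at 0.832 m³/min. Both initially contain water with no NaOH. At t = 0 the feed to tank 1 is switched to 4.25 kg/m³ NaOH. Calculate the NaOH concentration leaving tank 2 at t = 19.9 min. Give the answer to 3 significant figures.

Time constants: τᵢ = Vᵢ/Q for each well-mixed tank.
τ₁ = 7.83/0.832 = 9.4111 min; τ₂ = 3.96/0.832 = 4.7596 min.
Solving the cascade with C₁(0)=C₂(0)=0 gives C₂(t) = C_in[1 − (τ₁ e^(−t/τ₁) − τ₂ e^(−t/τ₂))/(τ₁ − τ₂)].
At t = 19.9: e^(−t/τ₁) = 0.12069, e^(−t/τ₂) = 0.015283.
C₂ = 4.25·[1 − (9.4111·0.12069 − 4.7596·0.015283)/(4.6514)] = 4.25·0.77145 = 3.2787 kg/m³.

3.28 kg/m³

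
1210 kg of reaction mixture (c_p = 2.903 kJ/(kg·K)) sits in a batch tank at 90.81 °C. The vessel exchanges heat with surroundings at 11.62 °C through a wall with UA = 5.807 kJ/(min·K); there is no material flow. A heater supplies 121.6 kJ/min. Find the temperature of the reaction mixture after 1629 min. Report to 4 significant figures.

Heat balance on the well-mixed liquid: M c_p dT/dt = −UA(T − T_amb) + Q̇.
dT/dt = (T_ss − T)/τ with T_ss = T_amb + Q̇/UA = 11.62 + 121.6/5.807 = 32.5602 °C, τ = M c_p/UA = 1210·2.903/5.807 = 604.896 min.
Solution: T(t) = T_ss + (T₀ − T_ss) e^(−t/τ).
T(1629) = 32.5602 + (58.2498)·0.0676759 = 36.5023 °C.

36.50 °C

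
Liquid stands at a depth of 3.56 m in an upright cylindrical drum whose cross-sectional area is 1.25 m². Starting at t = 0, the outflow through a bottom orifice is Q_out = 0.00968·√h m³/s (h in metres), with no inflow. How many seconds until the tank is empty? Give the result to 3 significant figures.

With no inflow, A dh/dt = −0.00968 √h.
This is separable: 2 d(√h)/dt = −0.00968/A, so √h = √h₀ − (0.00968/(2A)) t.
Tank is empty when √h = 0: t_empty = 2A√h₀/0.00968.
t_empty = 2·1.25·√3.56/0.00968 = 2.5000·1.8868/0.00968 = 487.29 s.

487 s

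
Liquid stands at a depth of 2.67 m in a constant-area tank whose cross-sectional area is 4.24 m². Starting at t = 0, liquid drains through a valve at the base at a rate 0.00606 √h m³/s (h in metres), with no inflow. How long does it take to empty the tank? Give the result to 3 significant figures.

With no inflow, A dh/dt = −0.00606 √h.
This is separable: 2 d(√h)/dt = −0.00606/A, so √h = √h₀ − (0.00606/(2A)) t.
Set h = 0: 2√h₀ = (0.00606/A) t_empty ⇒ t_empty = 2A√h₀/0.00606.
t_empty = 2·4.24·√2.67/0.00606 = 8.4800·1.6340/0.00606 = 2286.5 s.

2290 s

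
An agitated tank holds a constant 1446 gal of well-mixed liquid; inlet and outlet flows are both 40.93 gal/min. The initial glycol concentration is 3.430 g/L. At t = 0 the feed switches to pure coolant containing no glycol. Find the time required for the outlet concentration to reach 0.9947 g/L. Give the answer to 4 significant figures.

Species balance: V dC/dt = Q(C_in − C) ⇒ τ = V/Q = 35.3286 min.
C(t) = C_in + (C₀ − C_in) e^(−t/τ). Set C = 0.9947 and solve for t:
e^(−t/τ) = (C − C_in)/(C₀ − C_in) = (0.9947 − 0)/(3.430 − 0) = 0.290000
t = −τ ln(…) = 35.3286 × 1.23787 = 43.7324 min.

43.73 min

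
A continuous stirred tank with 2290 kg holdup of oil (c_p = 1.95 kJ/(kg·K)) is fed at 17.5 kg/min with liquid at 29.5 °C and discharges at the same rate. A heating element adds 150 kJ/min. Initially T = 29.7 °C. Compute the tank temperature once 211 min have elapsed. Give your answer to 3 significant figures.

33.1 °C

Unsteady energy balance on the tank contents: M c_p dT/dt = ṁ c_p (T_in − T) + 150.
τ = M/ṁ = 130.86 min; T_ss = T_in + Q̇/(ṁ c_p) = 29.5 + 150/(17.5·1.95) = 33.896 °C.
Solution: T(t) = T_ss + (T₀ − T_ss) e^(−t/τ).
T(211) = 33.896 + (-4.1956)·e^(−211/130.86) = 33.896 + (-4.1956)·0.19940 = 33.059 °C.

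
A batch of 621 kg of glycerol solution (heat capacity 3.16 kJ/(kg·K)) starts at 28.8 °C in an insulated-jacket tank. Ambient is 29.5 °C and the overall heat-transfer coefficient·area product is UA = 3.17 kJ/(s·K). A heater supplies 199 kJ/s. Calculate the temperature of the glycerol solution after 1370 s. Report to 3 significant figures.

85.3 °C

M c_p dT/dt = −UA(T − T_amb) + Q̇.
dT/dt = (T_ss − T)/τ with T_ss = T_amb + Q̇/UA = 29.5 + 199/3.17 = 92.276 °C, τ = M c_p/UA = 621·3.16/3.17 = 619.04 s.
Integrating: T(t) = T_ss + (T₀ − T_ss) e^(−t/τ).
T(1370) = 92.276 + (-63.476)·0.10936 = 85.334 °C.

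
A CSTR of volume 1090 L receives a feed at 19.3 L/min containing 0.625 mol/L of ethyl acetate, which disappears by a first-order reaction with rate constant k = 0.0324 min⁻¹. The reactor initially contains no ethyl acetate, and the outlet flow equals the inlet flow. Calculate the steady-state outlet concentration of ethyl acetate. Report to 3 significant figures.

0.221 mol/L

V dC/dt = Q(C_in − C) − k V C.
At steady state: 0 = Q C_in − (Q + kV) C_ss, so C_ss = Q C_in/(Q + kV).
C_ss = 19.3·0.625/(19.3 + 0.0324·1090) = 12.062/54.616 = 0.22086 mol/L.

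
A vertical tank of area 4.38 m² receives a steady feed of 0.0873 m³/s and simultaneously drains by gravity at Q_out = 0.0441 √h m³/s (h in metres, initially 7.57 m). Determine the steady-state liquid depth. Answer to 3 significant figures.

3.92 m

Mass balance (ρ constant): A dh/dt = Q_in − 0.0441 √h. At steady state dh/dt = 0:
Q_in = 0.0441 √h_ss ⇒ √h_ss = 0.0873/0.0441 = 1.9796.
h_ss = 1.9796² = 3.9188 m. (Since h₀ = 7.57 m > h_ss, the level will fall toward this value.)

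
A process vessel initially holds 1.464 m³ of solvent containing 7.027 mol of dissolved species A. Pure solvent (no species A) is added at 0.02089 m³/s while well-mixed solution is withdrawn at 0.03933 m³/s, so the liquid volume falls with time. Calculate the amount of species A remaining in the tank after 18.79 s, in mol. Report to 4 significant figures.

3.950 mol

Total volume: dV/dt = Q_in − Q_out = -0.0184400 m³/s, so V(t) = 1.464 − 0.0184400 t and V(18.79) = 1.11751 m³.
Solute balance: dm/dt = 0 − Q_out C = −Q_out m/V(t).
Separate: dm/m = −Q_out dt/V(t) ⇒ ln(m/m₀) = −(Q_out/(Q_in−Q_out)) ln(V/V₀).
m = m₀ (V₀/V)^(Q_out/(Q_in−Q_out)) = 7.027 × (1.464/1.11751)^(-2.13286) = 3.95011 mol.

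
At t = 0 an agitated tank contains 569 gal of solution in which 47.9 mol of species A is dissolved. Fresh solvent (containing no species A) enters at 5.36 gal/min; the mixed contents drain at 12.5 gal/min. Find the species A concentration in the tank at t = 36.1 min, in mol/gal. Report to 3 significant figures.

0.0535 mol/gal

Let m(t) be the amount of species A. Volume: V(t) = V₀ + (Q_in − Q_out) t = 569 − 7.1400 t; V(36.1) = 311.25 gal.
No species A enters, so dm/dt = −Q_out · (m/V).
Separate: dm/m = −Q_out dt/V(t) ⇒ ln(m/m₀) = −(Q_out/(Q_in−Q_out)) ln(V/V₀).
m = m₀ (V₀/V)^(Q_out/(Q_in−Q_out)) = 47.9 × (569/311.25)^(-1.7507) = 16.659 mol.
C = m/V = 16.659/311.25 = 0.053522 mol/gal.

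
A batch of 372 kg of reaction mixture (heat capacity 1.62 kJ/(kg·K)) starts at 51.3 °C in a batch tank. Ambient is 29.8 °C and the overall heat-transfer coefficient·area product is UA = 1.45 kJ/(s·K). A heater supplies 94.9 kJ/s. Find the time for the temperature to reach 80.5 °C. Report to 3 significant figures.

Energy balance: M c_p dT/dt = −UA(T − T_amb) + Q̇.
τ = M c_p/UA = 415.61 s; T_ss = T_amb + Q̇/UA = 29.8 + 94.9/1.45 = 95.248 °C.
T(t) = T_ss + (T₀ − T_ss)e^(−t/τ); set T = 80.5:
t = −τ ln[(T − T_ss)/(T₀ − T_ss)] = −415.61 · ln(0.33558) = 453.80 s.

454 s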